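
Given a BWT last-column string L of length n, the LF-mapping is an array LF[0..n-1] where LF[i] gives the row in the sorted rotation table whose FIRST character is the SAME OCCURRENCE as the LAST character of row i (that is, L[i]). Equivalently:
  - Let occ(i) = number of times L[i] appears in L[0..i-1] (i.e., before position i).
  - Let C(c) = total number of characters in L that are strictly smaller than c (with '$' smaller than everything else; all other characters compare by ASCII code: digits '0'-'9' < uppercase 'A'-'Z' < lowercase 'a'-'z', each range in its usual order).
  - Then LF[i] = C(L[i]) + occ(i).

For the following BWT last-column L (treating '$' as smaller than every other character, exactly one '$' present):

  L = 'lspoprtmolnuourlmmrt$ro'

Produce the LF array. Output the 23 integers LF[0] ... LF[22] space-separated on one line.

Char counts: '$':1, 'l':3, 'm':3, 'n':1, 'o':4, 'p':2, 'r':4, 's':1, 't':2, 'u':2
C (first-col start): C('$')=0, C('l')=1, C('m')=4, C('n')=7, C('o')=8, C('p')=12, C('r')=14, C('s')=18, C('t')=19, C('u')=21
L[0]='l': occ=0, LF[0]=C('l')+0=1+0=1
L[1]='s': occ=0, LF[1]=C('s')+0=18+0=18
L[2]='p': occ=0, LF[2]=C('p')+0=12+0=12
L[3]='o': occ=0, LF[3]=C('o')+0=8+0=8
L[4]='p': occ=1, LF[4]=C('p')+1=12+1=13
L[5]='r': occ=0, LF[5]=C('r')+0=14+0=14
L[6]='t': occ=0, LF[6]=C('t')+0=19+0=19
L[7]='m': occ=0, LF[7]=C('m')+0=4+0=4
L[8]='o': occ=1, LF[8]=C('o')+1=8+1=9
L[9]='l': occ=1, LF[9]=C('l')+1=1+1=2
L[10]='n': occ=0, LF[10]=C('n')+0=7+0=7
L[11]='u': occ=0, LF[11]=C('u')+0=21+0=21
L[12]='o': occ=2, LF[12]=C('o')+2=8+2=10
L[13]='u': occ=1, LF[13]=C('u')+1=21+1=22
L[14]='r': occ=1, LF[14]=C('r')+1=14+1=15
L[15]='l': occ=2, LF[15]=C('l')+2=1+2=3
L[16]='m': occ=1, LF[16]=C('m')+1=4+1=5
L[17]='m': occ=2, LF[17]=C('m')+2=4+2=6
L[18]='r': occ=2, LF[18]=C('r')+2=14+2=16
L[19]='t': occ=1, LF[19]=C('t')+1=19+1=20
L[20]='$': occ=0, LF[20]=C('$')+0=0+0=0
L[21]='r': occ=3, LF[21]=C('r')+3=14+3=17
L[22]='o': occ=3, LF[22]=C('o')+3=8+3=11

Answer: 1 18 12 8 13 14 19 4 9 2 7 21 10 22 15 3 5 6 16 20 0 17 11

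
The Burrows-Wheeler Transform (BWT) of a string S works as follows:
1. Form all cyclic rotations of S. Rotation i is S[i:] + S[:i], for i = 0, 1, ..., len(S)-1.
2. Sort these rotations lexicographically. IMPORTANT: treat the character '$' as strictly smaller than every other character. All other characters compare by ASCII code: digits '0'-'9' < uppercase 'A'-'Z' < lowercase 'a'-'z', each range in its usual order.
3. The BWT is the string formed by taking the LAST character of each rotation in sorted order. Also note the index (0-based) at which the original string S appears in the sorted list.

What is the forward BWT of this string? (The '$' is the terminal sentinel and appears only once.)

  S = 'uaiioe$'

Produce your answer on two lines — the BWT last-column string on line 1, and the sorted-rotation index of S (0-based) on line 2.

All 7 rotations (rotation i = S[i:]+S[:i]):
  rot[0] = uaiioe$
  rot[1] = aiioe$u
  rot[2] = iioe$ua
  rot[3] = ioe$uai
  rot[4] = oe$uaii
  rot[5] = e$uaiio
  rot[6] = $uaiioe
Sorted (with $ < everything):
  sorted[0] = $uaiioe  (last char: 'e')
  sorted[1] = aiioe$u  (last char: 'u')
  sorted[2] = e$uaiio  (last char: 'o')
  sorted[3] = iioe$ua  (last char: 'a')
  sorted[4] = ioe$uai  (last char: 'i')
  sorted[5] = oe$uaii  (last char: 'i')
  sorted[6] = uaiioe$  (last char: '$')
Last column: euoaii$
Original string S is at sorted index 6

Answer: euoaii$
6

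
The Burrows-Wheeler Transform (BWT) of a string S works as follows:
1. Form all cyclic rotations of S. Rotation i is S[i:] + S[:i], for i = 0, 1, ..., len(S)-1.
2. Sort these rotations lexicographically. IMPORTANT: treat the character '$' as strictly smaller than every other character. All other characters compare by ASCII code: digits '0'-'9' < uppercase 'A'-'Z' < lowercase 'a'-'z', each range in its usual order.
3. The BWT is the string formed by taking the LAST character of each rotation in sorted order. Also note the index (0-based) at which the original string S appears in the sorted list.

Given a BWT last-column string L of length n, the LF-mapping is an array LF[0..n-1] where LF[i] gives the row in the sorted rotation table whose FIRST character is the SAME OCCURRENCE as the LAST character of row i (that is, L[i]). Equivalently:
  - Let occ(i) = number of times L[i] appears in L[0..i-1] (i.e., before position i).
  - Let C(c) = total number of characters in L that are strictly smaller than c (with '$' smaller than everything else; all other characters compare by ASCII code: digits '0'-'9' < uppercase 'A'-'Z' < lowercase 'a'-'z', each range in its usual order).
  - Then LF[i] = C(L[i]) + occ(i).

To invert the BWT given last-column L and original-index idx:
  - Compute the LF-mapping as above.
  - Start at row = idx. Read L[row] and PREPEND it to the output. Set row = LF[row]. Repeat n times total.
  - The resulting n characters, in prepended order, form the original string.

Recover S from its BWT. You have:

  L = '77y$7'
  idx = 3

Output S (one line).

LF mapping: 1 2 4 0 3
Walk LF starting at row 3, prepending L[row]:
  step 1: row=3, L[3]='$', prepend. Next row=LF[3]=0
  step 2: row=0, L[0]='7', prepend. Next row=LF[0]=1
  step 3: row=1, L[1]='7', prepend. Next row=LF[1]=2
  step 4: row=2, L[2]='y', prepend. Next row=LF[2]=4
  step 5: row=4, L[4]='7', prepend. Next row=LF[4]=3
Reversed output: 7y77$

Answer: 7y77$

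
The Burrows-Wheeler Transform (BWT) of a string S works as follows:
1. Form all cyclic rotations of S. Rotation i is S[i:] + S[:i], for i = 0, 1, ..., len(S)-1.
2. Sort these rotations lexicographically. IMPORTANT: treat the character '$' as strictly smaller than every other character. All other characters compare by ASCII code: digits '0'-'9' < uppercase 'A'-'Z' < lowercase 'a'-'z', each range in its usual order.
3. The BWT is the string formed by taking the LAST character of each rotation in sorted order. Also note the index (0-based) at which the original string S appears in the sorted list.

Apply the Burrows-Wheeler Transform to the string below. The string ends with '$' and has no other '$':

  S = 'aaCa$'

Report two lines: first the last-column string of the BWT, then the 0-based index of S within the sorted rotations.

All 5 rotations (rotation i = S[i:]+S[:i]):
  rot[0] = aaCa$
  rot[1] = aCa$a
  rot[2] = Ca$aa
  rot[3] = a$aaC
  rot[4] = $aaCa
Sorted (with $ < everything):
  sorted[0] = $aaCa  (last char: 'a')
  sorted[1] = Ca$aa  (last char: 'a')
  sorted[2] = a$aaC  (last char: 'C')
  sorted[3] = aCa$a  (last char: 'a')
  sorted[4] = aaCa$  (last char: '$')
Last column: aaCa$
Original string S is at sorted index 4

Answer: aaCa$
4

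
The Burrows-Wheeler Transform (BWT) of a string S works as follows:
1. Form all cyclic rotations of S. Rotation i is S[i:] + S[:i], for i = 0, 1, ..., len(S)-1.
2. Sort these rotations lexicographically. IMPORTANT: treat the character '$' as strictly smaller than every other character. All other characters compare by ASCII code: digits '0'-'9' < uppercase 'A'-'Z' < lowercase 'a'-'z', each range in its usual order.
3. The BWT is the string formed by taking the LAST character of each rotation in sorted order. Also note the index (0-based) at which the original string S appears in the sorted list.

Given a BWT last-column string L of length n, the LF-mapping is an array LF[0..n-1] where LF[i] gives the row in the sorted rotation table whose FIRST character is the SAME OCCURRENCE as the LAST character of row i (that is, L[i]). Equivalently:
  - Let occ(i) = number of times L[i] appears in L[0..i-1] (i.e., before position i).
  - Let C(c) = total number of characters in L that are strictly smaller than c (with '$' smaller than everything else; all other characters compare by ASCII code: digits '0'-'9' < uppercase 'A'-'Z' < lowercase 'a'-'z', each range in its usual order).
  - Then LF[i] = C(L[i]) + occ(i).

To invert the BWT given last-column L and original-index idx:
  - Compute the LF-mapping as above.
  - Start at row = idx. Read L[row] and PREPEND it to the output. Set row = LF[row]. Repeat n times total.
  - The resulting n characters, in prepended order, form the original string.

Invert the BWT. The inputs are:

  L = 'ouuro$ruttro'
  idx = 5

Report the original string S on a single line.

LF mapping: 1 9 10 4 2 0 5 11 7 8 6 3
Walk LF starting at row 5, prepending L[row]:
  step 1: row=5, L[5]='$', prepend. Next row=LF[5]=0
  step 2: row=0, L[0]='o', prepend. Next row=LF[0]=1
  step 3: row=1, L[1]='u', prepend. Next row=LF[1]=9
  step 4: row=9, L[9]='t', prepend. Next row=LF[9]=8
  step 5: row=8, L[8]='t', prepend. Next row=LF[8]=7
  step 6: row=7, L[7]='u', prepend. Next row=LF[7]=11
  step 7: row=11, L[11]='o', prepend. Next row=LF[11]=3
  step 8: row=3, L[3]='r', prepend. Next row=LF[3]=4
  step 9: row=4, L[4]='o', prepend. Next row=LF[4]=2
  step 10: row=2, L[2]='u', prepend. Next row=LF[2]=10
  step 11: row=10, L[10]='r', prepend. Next row=LF[10]=6
  step 12: row=6, L[6]='r', prepend. Next row=LF[6]=5
Reversed output: rruorouttuo$

Answer: rruorouttuo$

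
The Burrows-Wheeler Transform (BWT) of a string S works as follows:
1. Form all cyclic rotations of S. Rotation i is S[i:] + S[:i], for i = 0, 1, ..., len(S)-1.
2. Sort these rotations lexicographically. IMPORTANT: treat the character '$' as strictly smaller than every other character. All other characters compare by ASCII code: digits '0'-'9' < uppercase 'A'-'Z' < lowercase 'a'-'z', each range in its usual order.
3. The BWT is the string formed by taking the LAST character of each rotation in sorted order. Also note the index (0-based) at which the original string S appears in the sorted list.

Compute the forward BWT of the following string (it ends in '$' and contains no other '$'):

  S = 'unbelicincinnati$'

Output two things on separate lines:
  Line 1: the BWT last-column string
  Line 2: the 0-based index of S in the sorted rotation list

Answer: inninbtlccenuiia$
16

Derivation:
All 17 rotations (rotation i = S[i:]+S[:i]):
  rot[0] = unbelicincinnati$
  rot[1] = nbelicincinnati$u
  rot[2] = belicincinnati$un
  rot[3] = elicincinnati$unb
  rot[4] = licincinnati$unbe
  rot[5] = icincinnati$unbel
  rot[6] = cincinnati$unbeli
  rot[7] = incinnati$unbelic
  rot[8] = ncinnati$unbelici
  rot[9] = cinnati$unbelicin
  rot[10] = innati$unbelicinc
  rot[11] = nnati$unbelicinci
  rot[12] = nati$unbelicincin
  rot[13] = ati$unbelicincinn
  rot[14] = ti$unbelicincinna
  rot[15] = i$unbelicincinnat
  rot[16] = $unbelicincinnati
Sorted (with $ < everything):
  sorted[0] = $unbelicincinnati  (last char: 'i')
  sorted[1] = ati$unbelicincinn  (last char: 'n')
  sorted[2] = belicincinnati$un  (last char: 'n')
  sorted[3] = cincinnati$unbeli  (last char: 'i')
  sorted[4] = cinnati$unbelicin  (last char: 'n')
  sorted[5] = elicincinnati$unb  (last char: 'b')
  sorted[6] = i$unbelicincinnat  (last char: 't')
  sorted[7] = icincinnati$unbel  (last char: 'l')
  sorted[8] = incinnati$unbelic  (last char: 'c')
  sorted[9] = innati$unbelicinc  (last char: 'c')
  sorted[10] = licincinnati$unbe  (last char: 'e')
  sorted[11] = nati$unbelicincin  (last char: 'n')
  sorted[12] = nbelicincinnati$u  (last char: 'u')
  sorted[13] = ncinnati$unbelici  (last char: 'i')
  sorted[14] = nnati$unbelicinci  (last char: 'i')
  sorted[15] = ti$unbelicincinna  (last char: 'a')
  sorted[16] = unbelicincinnati$  (last char: '$')
Last column: inninbtlccenuiia$
Original string S is at sorted index 16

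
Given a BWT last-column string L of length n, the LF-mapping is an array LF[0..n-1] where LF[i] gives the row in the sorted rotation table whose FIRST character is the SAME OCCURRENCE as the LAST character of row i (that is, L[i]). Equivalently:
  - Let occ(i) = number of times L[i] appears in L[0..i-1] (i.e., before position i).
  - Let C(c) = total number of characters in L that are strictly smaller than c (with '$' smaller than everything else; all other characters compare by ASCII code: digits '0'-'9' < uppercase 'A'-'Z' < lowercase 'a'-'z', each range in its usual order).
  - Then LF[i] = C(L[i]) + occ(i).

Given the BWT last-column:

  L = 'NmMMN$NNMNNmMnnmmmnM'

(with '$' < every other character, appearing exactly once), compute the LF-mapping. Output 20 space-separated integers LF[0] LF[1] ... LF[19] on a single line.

Char counts: '$':1, 'M':5, 'N':6, 'm':5, 'n':3
C (first-col start): C('$')=0, C('M')=1, C('N')=6, C('m')=12, C('n')=17
L[0]='N': occ=0, LF[0]=C('N')+0=6+0=6
L[1]='m': occ=0, LF[1]=C('m')+0=12+0=12
L[2]='M': occ=0, LF[2]=C('M')+0=1+0=1
L[3]='M': occ=1, LF[3]=C('M')+1=1+1=2
L[4]='N': occ=1, LF[4]=C('N')+1=6+1=7
L[5]='$': occ=0, LF[5]=C('$')+0=0+0=0
L[6]='N': occ=2, LF[6]=C('N')+2=6+2=8
L[7]='N': occ=3, LF[7]=C('N')+3=6+3=9
L[8]='M': occ=2, LF[8]=C('M')+2=1+2=3
L[9]='N': occ=4, LF[9]=C('N')+4=6+4=10
L[10]='N': occ=5, LF[10]=C('N')+5=6+5=11
L[11]='m': occ=1, LF[11]=C('m')+1=12+1=13
L[12]='M': occ=3, LF[12]=C('M')+3=1+3=4
L[13]='n': occ=0, LF[13]=C('n')+0=17+0=17
L[14]='n': occ=1, LF[14]=C('n')+1=17+1=18
L[15]='m': occ=2, LF[15]=C('m')+2=12+2=14
L[16]='m': occ=3, LF[16]=C('m')+3=12+3=15
L[17]='m': occ=4, LF[17]=C('m')+4=12+4=16
L[18]='n': occ=2, LF[18]=C('n')+2=17+2=19
L[19]='M': occ=4, LF[19]=C('M')+4=1+4=5

Answer: 6 12 1 2 7 0 8 9 3 10 11 13 4 17 18 14 15 16 19 5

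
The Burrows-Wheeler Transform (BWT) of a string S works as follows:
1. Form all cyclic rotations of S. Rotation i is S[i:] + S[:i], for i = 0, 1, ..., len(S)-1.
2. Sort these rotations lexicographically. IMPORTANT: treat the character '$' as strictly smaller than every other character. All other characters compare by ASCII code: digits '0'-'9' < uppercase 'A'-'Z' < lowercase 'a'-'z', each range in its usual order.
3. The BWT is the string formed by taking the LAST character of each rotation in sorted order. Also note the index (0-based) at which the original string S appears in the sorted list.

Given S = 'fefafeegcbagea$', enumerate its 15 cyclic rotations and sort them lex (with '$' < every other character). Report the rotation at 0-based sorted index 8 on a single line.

All 15 rotations (rotation i = S[i:]+S[:i]):
  rot[0] = fefafeegcbagea$
  rot[1] = efafeegcbagea$f
  rot[2] = fafeegcbagea$fe
  rot[3] = afeegcbagea$fef
  rot[4] = feegcbagea$fefa
  rot[5] = eegcbagea$fefaf
  rot[6] = egcbagea$fefafe
  rot[7] = gcbagea$fefafee
  rot[8] = cbagea$fefafeeg
  rot[9] = bagea$fefafeegc
  rot[10] = agea$fefafeegcb
  rot[11] = gea$fefafeegcba
  rot[12] = ea$fefafeegcbag
  rot[13] = a$fefafeegcbage
  rot[14] = $fefafeegcbagea
Sorted (with $ < everything):
  sorted[0] = $fefafeegcbagea
  sorted[1] = a$fefafeegcbage
  sorted[2] = afeegcbagea$fef
  sorted[3] = agea$fefafeegcb
  sorted[4] = bagea$fefafeegc
  sorted[5] = cbagea$fefafeeg
  sorted[6] = ea$fefafeegcbag
  sorted[7] = eegcbagea$fefaf
  sorted[8] = efafeegcbagea$f
  sorted[9] = egcbagea$fefafe
  sorted[10] = fafeegcbagea$fe
  sorted[11] = feegcbagea$fefa
  sorted[12] = fefafeegcbagea$
  sorted[13] = gcbagea$fefafee
  sorted[14] = gea$fefafeegcba
sorted[8] = efafeegcbagea$f

Answer: efafeegcbagea$f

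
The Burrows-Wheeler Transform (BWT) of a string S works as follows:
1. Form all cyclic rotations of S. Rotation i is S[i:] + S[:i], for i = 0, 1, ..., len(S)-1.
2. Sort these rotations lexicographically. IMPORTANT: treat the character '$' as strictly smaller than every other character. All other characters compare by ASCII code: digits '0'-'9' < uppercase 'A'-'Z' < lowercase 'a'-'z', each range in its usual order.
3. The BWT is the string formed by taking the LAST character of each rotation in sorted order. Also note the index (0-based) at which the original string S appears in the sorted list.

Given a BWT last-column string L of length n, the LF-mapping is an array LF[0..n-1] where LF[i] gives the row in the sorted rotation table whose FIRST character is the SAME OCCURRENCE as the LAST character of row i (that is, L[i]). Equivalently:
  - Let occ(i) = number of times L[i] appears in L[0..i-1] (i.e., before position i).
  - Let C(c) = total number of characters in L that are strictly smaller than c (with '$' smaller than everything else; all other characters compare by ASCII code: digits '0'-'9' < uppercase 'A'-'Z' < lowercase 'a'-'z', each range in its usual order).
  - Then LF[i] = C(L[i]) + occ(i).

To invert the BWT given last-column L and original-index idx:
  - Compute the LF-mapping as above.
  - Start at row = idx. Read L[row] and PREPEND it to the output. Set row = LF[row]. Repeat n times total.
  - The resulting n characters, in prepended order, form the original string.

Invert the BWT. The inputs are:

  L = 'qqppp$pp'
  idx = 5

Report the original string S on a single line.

LF mapping: 6 7 1 2 3 0 4 5
Walk LF starting at row 5, prepending L[row]:
  step 1: row=5, L[5]='$', prepend. Next row=LF[5]=0
  step 2: row=0, L[0]='q', prepend. Next row=LF[0]=6
  step 3: row=6, L[6]='p', prepend. Next row=LF[6]=4
  step 4: row=4, L[4]='p', prepend. Next row=LF[4]=3
  step 5: row=3, L[3]='p', prepend. Next row=LF[3]=2
  step 6: row=2, L[2]='p', prepend. Next row=LF[2]=1
  step 7: row=1, L[1]='q', prepend. Next row=LF[1]=7
  step 8: row=7, L[7]='p', prepend. Next row=LF[7]=5
Reversed output: pqppppq$

Answer: pqppppq$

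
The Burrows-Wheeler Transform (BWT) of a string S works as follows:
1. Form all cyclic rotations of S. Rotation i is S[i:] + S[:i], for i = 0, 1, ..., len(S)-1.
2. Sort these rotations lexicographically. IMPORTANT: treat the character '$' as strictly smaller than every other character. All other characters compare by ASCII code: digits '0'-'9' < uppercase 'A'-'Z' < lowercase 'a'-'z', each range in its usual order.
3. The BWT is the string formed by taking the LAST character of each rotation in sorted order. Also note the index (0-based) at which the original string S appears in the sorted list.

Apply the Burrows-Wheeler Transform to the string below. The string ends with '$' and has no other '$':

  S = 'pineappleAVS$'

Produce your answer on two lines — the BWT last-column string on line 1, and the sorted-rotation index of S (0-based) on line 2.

All 13 rotations (rotation i = S[i:]+S[:i]):
  rot[0] = pineappleAVS$
  rot[1] = ineappleAVS$p
  rot[2] = neappleAVS$pi
  rot[3] = eappleAVS$pin
  rot[4] = appleAVS$pine
  rot[5] = ppleAVS$pinea
  rot[6] = pleAVS$pineap
  rot[7] = leAVS$pineapp
  rot[8] = eAVS$pineappl
  rot[9] = AVS$pineapple
  rot[10] = VS$pineappleA
  rot[11] = S$pineappleAV
  rot[12] = $pineappleAVS
Sorted (with $ < everything):
  sorted[0] = $pineappleAVS  (last char: 'S')
  sorted[1] = AVS$pineapple  (last char: 'e')
  sorted[2] = S$pineappleAV  (last char: 'V')
  sorted[3] = VS$pineappleA  (last char: 'A')
  sorted[4] = appleAVS$pine  (last char: 'e')
  sorted[5] = eAVS$pineappl  (last char: 'l')
  sorted[6] = eappleAVS$pin  (last char: 'n')
  sorted[7] = ineappleAVS$p  (last char: 'p')
  sorted[8] = leAVS$pineapp  (last char: 'p')
  sorted[9] = neappleAVS$pi  (last char: 'i')
  sorted[10] = pineappleAVS$  (last char: '$')
  sorted[11] = pleAVS$pineap  (last char: 'p')
  sorted[12] = ppleAVS$pinea  (last char: 'a')
Last column: SeVAelnppi$pa
Original string S is at sorted index 10

Answer: SeVAelnppi$pa
10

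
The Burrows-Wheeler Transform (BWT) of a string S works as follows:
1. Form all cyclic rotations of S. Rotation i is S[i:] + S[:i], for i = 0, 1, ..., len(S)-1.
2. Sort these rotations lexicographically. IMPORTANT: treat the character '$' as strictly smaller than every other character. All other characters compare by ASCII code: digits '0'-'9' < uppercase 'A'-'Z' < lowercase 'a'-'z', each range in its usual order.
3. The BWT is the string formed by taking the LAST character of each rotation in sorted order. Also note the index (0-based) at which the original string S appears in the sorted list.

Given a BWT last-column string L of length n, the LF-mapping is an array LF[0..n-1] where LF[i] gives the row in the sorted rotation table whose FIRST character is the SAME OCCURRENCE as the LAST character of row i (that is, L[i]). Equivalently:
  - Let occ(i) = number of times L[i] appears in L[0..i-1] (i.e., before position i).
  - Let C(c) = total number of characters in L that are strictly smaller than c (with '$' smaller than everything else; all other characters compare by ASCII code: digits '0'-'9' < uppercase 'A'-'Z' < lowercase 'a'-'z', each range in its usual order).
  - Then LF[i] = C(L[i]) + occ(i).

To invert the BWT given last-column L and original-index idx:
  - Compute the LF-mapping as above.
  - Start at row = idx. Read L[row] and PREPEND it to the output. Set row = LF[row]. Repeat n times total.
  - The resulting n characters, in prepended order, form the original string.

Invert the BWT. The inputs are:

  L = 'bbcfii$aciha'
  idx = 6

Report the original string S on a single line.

Answer: chicaiibafb$

Derivation:
LF mapping: 3 4 5 7 9 10 0 1 6 11 8 2
Walk LF starting at row 6, prepending L[row]:
  step 1: row=6, L[6]='$', prepend. Next row=LF[6]=0
  step 2: row=0, L[0]='b', prepend. Next row=LF[0]=3
  step 3: row=3, L[3]='f', prepend. Next row=LF[3]=7
  step 4: row=7, L[7]='a', prepend. Next row=LF[7]=1
  step 5: row=1, L[1]='b', prepend. Next row=LF[1]=4
  step 6: row=4, L[4]='i', prepend. Next row=LF[4]=9
  step 7: row=9, L[9]='i', prepend. Next row=LF[9]=11
  step 8: row=11, L[11]='a', prepend. Next row=LF[11]=2
  step 9: row=2, L[2]='c', prepend. Next row=LF[2]=5
  step 10: row=5, L[5]='i', prepend. Next row=LF[5]=10
  step 11: row=10, L[10]='h', prepend. Next row=LF[10]=8
  step 12: row=8, L[8]='c', prepend. Next row=LF[8]=6
Reversed output: chicaiibafb$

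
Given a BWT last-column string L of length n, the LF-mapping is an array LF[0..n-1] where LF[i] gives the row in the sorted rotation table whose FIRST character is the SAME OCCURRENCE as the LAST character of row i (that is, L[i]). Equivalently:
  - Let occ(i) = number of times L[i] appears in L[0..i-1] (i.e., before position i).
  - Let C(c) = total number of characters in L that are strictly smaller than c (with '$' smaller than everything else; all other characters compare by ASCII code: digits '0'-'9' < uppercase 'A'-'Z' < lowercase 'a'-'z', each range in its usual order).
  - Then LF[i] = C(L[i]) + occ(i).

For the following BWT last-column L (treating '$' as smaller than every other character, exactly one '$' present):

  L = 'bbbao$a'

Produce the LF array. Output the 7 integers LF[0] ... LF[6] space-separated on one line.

Char counts: '$':1, 'a':2, 'b':3, 'o':1
C (first-col start): C('$')=0, C('a')=1, C('b')=3, C('o')=6
L[0]='b': occ=0, LF[0]=C('b')+0=3+0=3
L[1]='b': occ=1, LF[1]=C('b')+1=3+1=4
L[2]='b': occ=2, LF[2]=C('b')+2=3+2=5
L[3]='a': occ=0, LF[3]=C('a')+0=1+0=1
L[4]='o': occ=0, LF[4]=C('o')+0=6+0=6
L[5]='$': occ=0, LF[5]=C('$')+0=0+0=0
L[6]='a': occ=1, LF[6]=C('a')+1=1+1=2

Answer: 3 4 5 1 6 0 2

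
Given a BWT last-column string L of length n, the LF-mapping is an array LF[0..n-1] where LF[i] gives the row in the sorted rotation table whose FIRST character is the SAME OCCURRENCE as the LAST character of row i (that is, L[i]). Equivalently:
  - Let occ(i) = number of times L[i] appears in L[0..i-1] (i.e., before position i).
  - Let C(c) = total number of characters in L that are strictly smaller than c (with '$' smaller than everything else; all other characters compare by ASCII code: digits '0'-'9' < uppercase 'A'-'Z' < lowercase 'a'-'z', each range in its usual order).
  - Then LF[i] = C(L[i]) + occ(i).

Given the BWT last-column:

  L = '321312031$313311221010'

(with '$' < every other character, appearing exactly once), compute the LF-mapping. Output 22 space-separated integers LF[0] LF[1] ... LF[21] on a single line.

Answer: 16 12 4 17 5 13 1 18 6 0 19 7 20 21 8 9 14 15 10 2 11 3

Derivation:
Char counts: '$':1, '0':3, '1':8, '2':4, '3':6
C (first-col start): C('$')=0, C('0')=1, C('1')=4, C('2')=12, C('3')=16
L[0]='3': occ=0, LF[0]=C('3')+0=16+0=16
L[1]='2': occ=0, LF[1]=C('2')+0=12+0=12
L[2]='1': occ=0, LF[2]=C('1')+0=4+0=4
L[3]='3': occ=1, LF[3]=C('3')+1=16+1=17
L[4]='1': occ=1, LF[4]=C('1')+1=4+1=5
L[5]='2': occ=1, LF[5]=C('2')+1=12+1=13
L[6]='0': occ=0, LF[6]=C('0')+0=1+0=1
L[7]='3': occ=2, LF[7]=C('3')+2=16+2=18
L[8]='1': occ=2, LF[8]=C('1')+2=4+2=6
L[9]='$': occ=0, LF[9]=C('$')+0=0+0=0
L[10]='3': occ=3, LF[10]=C('3')+3=16+3=19
L[11]='1': occ=3, LF[11]=C('1')+3=4+3=7
L[12]='3': occ=4, LF[12]=C('3')+4=16+4=20
L[13]='3': occ=5, LF[13]=C('3')+5=16+5=21
L[14]='1': occ=4, LF[14]=C('1')+4=4+4=8
L[15]='1': occ=5, LF[15]=C('1')+5=4+5=9
L[16]='2': occ=2, LF[16]=C('2')+2=12+2=14
L[17]='2': occ=3, LF[17]=C('2')+3=12+3=15
L[18]='1': occ=6, LF[18]=C('1')+6=4+6=10
L[19]='0': occ=1, LF[19]=C('0')+1=1+1=2
L[20]='1': occ=7, LF[20]=C('1')+7=4+7=11
L[21]='0': occ=2, LF[21]=C('0')+2=1+2=3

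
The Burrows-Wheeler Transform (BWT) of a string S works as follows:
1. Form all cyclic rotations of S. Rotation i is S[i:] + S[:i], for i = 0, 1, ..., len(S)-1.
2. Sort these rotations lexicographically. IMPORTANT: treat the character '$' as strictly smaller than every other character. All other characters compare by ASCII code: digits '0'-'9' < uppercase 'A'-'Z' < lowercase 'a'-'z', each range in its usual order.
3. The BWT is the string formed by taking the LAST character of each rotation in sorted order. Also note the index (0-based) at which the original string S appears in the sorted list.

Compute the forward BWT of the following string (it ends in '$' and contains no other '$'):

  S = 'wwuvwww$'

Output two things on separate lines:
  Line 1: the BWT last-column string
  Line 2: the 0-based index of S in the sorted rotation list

Answer: wwuwww$v
6

Derivation:
All 8 rotations (rotation i = S[i:]+S[:i]):
  rot[0] = wwuvwww$
  rot[1] = wuvwww$w
  rot[2] = uvwww$ww
  rot[3] = vwww$wwu
  rot[4] = www$wwuv
  rot[5] = ww$wwuvw
  rot[6] = w$wwuvww
  rot[7] = $wwuvwww
Sorted (with $ < everything):
  sorted[0] = $wwuvwww  (last char: 'w')
  sorted[1] = uvwww$ww  (last char: 'w')
  sorted[2] = vwww$wwu  (last char: 'u')
  sorted[3] = w$wwuvww  (last char: 'w')
  sorted[4] = wuvwww$w  (last char: 'w')
  sorted[5] = ww$wwuvw  (last char: 'w')
  sorted[6] = wwuvwww$  (last char: '$')
  sorted[7] = www$wwuv  (last char: 'v')
Last column: wwuwww$v
Original string S is at sorted index 6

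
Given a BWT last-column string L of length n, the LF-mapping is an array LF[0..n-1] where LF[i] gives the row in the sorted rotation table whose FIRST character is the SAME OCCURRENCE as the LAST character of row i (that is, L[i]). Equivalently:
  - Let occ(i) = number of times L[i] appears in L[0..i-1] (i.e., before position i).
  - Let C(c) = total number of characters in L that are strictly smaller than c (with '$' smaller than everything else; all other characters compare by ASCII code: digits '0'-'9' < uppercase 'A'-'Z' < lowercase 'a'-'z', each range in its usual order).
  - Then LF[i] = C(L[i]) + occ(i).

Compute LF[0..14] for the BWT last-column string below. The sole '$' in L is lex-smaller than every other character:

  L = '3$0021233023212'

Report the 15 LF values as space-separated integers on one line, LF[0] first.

Char counts: '$':1, '0':3, '1':2, '2':5, '3':4
C (first-col start): C('$')=0, C('0')=1, C('1')=4, C('2')=6, C('3')=11
L[0]='3': occ=0, LF[0]=C('3')+0=11+0=11
L[1]='$': occ=0, LF[1]=C('$')+0=0+0=0
L[2]='0': occ=0, LF[2]=C('0')+0=1+0=1
L[3]='0': occ=1, LF[3]=C('0')+1=1+1=2
L[4]='2': occ=0, LF[4]=C('2')+0=6+0=6
L[5]='1': occ=0, LF[5]=C('1')+0=4+0=4
L[6]='2': occ=1, LF[6]=C('2')+1=6+1=7
L[7]='3': occ=1, LF[7]=C('3')+1=11+1=12
L[8]='3': occ=2, LF[8]=C('3')+2=11+2=13
L[9]='0': occ=2, LF[9]=C('0')+2=1+2=3
L[10]='2': occ=2, LF[10]=C('2')+2=6+2=8
L[11]='3': occ=3, LF[11]=C('3')+3=11+3=14
L[12]='2': occ=3, LF[12]=C('2')+3=6+3=9
L[13]='1': occ=1, LF[13]=C('1')+1=4+1=5
L[14]='2': occ=4, LF[14]=C('2')+4=6+4=10

Answer: 11 0 1 2 6 4 7 12 13 3 8 14 9 5 10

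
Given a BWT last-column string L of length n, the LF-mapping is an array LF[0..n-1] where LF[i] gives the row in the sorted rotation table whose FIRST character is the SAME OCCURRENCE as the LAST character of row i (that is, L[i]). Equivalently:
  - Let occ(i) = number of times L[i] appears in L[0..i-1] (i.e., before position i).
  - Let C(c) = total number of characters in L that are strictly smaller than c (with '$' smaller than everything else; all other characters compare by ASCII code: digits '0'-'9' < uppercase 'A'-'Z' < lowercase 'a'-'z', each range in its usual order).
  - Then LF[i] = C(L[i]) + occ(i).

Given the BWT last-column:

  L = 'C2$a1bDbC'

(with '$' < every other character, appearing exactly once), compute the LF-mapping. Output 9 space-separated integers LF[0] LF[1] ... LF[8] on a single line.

Answer: 3 2 0 6 1 7 5 8 4

Derivation:
Char counts: '$':1, '1':1, '2':1, 'C':2, 'D':1, 'a':1, 'b':2
C (first-col start): C('$')=0, C('1')=1, C('2')=2, C('C')=3, C('D')=5, C('a')=6, C('b')=7
L[0]='C': occ=0, LF[0]=C('C')+0=3+0=3
L[1]='2': occ=0, LF[1]=C('2')+0=2+0=2
L[2]='$': occ=0, LF[2]=C('$')+0=0+0=0
L[3]='a': occ=0, LF[3]=C('a')+0=6+0=6
L[4]='1': occ=0, LF[4]=C('1')+0=1+0=1
L[5]='b': occ=0, LF[5]=C('b')+0=7+0=7
L[6]='D': occ=0, LF[6]=C('D')+0=5+0=5
L[7]='b': occ=1, LF[7]=C('b')+1=7+1=8
L[8]='C': occ=1, LF[8]=C('C')+1=3+1=4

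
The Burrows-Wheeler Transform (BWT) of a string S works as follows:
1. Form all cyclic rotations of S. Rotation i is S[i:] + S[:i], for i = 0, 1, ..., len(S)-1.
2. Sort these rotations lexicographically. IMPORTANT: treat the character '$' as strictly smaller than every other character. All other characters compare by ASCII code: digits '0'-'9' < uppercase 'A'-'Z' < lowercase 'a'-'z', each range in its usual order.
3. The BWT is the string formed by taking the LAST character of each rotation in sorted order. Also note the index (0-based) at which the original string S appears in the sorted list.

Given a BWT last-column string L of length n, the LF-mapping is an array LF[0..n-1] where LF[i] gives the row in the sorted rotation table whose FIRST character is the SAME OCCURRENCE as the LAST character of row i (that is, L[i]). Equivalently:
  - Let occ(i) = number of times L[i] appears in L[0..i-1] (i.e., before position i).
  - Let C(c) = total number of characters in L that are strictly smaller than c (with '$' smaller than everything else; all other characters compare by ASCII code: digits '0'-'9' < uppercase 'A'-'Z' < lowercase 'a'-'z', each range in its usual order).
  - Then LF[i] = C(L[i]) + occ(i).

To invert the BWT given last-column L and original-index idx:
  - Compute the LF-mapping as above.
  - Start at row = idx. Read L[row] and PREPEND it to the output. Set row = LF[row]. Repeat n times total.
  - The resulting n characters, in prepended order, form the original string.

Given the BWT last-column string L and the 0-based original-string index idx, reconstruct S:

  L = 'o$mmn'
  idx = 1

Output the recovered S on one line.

Answer: mmno$

Derivation:
LF mapping: 4 0 1 2 3
Walk LF starting at row 1, prepending L[row]:
  step 1: row=1, L[1]='$', prepend. Next row=LF[1]=0
  step 2: row=0, L[0]='o', prepend. Next row=LF[0]=4
  step 3: row=4, L[4]='n', prepend. Next row=LF[4]=3
  step 4: row=3, L[3]='m', prepend. Next row=LF[3]=2
  step 5: row=2, L[2]='m', prepend. Next row=LF[2]=1
Reversed output: mmno$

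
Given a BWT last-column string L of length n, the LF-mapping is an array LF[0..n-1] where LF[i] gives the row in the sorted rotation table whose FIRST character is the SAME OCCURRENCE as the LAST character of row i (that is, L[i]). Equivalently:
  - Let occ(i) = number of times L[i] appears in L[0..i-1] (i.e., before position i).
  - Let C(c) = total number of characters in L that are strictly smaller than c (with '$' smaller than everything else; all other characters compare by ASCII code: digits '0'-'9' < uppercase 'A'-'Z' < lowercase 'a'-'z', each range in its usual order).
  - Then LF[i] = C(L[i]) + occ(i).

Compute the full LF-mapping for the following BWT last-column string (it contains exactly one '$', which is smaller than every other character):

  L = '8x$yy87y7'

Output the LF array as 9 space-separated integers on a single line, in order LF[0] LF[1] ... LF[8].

Char counts: '$':1, '7':2, '8':2, 'x':1, 'y':3
C (first-col start): C('$')=0, C('7')=1, C('8')=3, C('x')=5, C('y')=6
L[0]='8': occ=0, LF[0]=C('8')+0=3+0=3
L[1]='x': occ=0, LF[1]=C('x')+0=5+0=5
L[2]='$': occ=0, LF[2]=C('$')+0=0+0=0
L[3]='y': occ=0, LF[3]=C('y')+0=6+0=6
L[4]='y': occ=1, LF[4]=C('y')+1=6+1=7
L[5]='8': occ=1, LF[5]=C('8')+1=3+1=4
L[6]='7': occ=0, LF[6]=C('7')+0=1+0=1
L[7]='y': occ=2, LF[7]=C('y')+2=6+2=8
L[8]='7': occ=1, LF[8]=C('7')+1=1+1=2

Answer: 3 5 0 6 7 4 1 8 2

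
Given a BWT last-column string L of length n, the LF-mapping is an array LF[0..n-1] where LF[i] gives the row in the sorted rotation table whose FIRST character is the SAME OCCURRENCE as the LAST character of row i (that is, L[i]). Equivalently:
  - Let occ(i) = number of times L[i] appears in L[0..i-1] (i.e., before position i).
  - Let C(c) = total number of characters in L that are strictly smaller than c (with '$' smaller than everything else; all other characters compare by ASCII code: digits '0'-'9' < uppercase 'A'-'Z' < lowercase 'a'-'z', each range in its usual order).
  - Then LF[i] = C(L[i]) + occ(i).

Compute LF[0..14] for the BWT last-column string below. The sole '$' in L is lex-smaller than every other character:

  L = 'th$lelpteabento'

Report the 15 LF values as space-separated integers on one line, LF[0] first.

Answer: 12 6 0 7 3 8 11 13 4 1 2 5 9 14 10

Derivation:
Char counts: '$':1, 'a':1, 'b':1, 'e':3, 'h':1, 'l':2, 'n':1, 'o':1, 'p':1, 't':3
C (first-col start): C('$')=0, C('a')=1, C('b')=2, C('e')=3, C('h')=6, C('l')=7, C('n')=9, C('o')=10, C('p')=11, C('t')=12
L[0]='t': occ=0, LF[0]=C('t')+0=12+0=12
L[1]='h': occ=0, LF[1]=C('h')+0=6+0=6
L[2]='$': occ=0, LF[2]=C('$')+0=0+0=0
L[3]='l': occ=0, LF[3]=C('l')+0=7+0=7
L[4]='e': occ=0, LF[4]=C('e')+0=3+0=3
L[5]='l': occ=1, LF[5]=C('l')+1=7+1=8
L[6]='p': occ=0, LF[6]=C('p')+0=11+0=11
L[7]='t': occ=1, LF[7]=C('t')+1=12+1=13
L[8]='e': occ=1, LF[8]=C('e')+1=3+1=4
L[9]='a': occ=0, LF[9]=C('a')+0=1+0=1
L[10]='b': occ=0, LF[10]=C('b')+0=2+0=2
L[11]='e': occ=2, LF[11]=C('e')+2=3+2=5
L[12]='n': occ=0, LF[12]=C('n')+0=9+0=9
L[13]='t': occ=2, LF[13]=C('t')+2=12+2=14
L[14]='o': occ=0, LF[14]=C('o')+0=10+0=10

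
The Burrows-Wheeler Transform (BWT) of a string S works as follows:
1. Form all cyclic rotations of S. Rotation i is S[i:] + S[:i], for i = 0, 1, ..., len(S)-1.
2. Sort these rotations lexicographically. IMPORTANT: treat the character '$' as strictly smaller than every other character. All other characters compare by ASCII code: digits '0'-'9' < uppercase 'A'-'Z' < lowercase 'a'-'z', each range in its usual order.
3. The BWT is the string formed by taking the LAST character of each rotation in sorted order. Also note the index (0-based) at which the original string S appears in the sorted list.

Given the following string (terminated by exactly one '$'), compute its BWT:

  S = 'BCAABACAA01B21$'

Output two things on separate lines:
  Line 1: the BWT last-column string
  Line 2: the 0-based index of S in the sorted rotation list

All 15 rotations (rotation i = S[i:]+S[:i]):
  rot[0] = BCAABACAA01B21$
  rot[1] = CAABACAA01B21$B
  rot[2] = AABACAA01B21$BC
  rot[3] = ABACAA01B21$BCA
  rot[4] = BACAA01B21$BCAA
  rot[5] = ACAA01B21$BCAAB
  rot[6] = CAA01B21$BCAABA
  rot[7] = AA01B21$BCAABAC
  rot[8] = A01B21$BCAABACA
  rot[9] = 01B21$BCAABACAA
  rot[10] = 1B21$BCAABACAA0
  rot[11] = B21$BCAABACAA01
  rot[12] = 21$BCAABACAA01B
  rot[13] = 1$BCAABACAA01B2
  rot[14] = $BCAABACAA01B21
Sorted (with $ < everything):
  sorted[0] = $BCAABACAA01B21  (last char: '1')
  sorted[1] = 01B21$BCAABACAA  (last char: 'A')
  sorted[2] = 1$BCAABACAA01B2  (last char: '2')
  sorted[3] = 1B21$BCAABACAA0  (last char: '0')
  sorted[4] = 21$BCAABACAA01B  (last char: 'B')
  sorted[5] = A01B21$BCAABACA  (last char: 'A')
  sorted[6] = AA01B21$BCAABAC  (last char: 'C')
  sorted[7] = AABACAA01B21$BC  (last char: 'C')
  sorted[8] = ABACAA01B21$BCA  (last char: 'A')
  sorted[9] = ACAA01B21$BCAAB  (last char: 'B')
  sorted[10] = B21$BCAABACAA01  (last char: '1')
  sorted[11] = BACAA01B21$BCAA  (last char: 'A')
  sorted[12] = BCAABACAA01B21$  (last char: '$')
  sorted[13] = CAA01B21$BCAABA  (last char: 'A')
  sorted[14] = CAABACAA01B21$B  (last char: 'B')
Last column: 1A20BACCAB1A$AB
Original string S is at sorted index 12

Answer: 1A20BACCAB1A$AB
12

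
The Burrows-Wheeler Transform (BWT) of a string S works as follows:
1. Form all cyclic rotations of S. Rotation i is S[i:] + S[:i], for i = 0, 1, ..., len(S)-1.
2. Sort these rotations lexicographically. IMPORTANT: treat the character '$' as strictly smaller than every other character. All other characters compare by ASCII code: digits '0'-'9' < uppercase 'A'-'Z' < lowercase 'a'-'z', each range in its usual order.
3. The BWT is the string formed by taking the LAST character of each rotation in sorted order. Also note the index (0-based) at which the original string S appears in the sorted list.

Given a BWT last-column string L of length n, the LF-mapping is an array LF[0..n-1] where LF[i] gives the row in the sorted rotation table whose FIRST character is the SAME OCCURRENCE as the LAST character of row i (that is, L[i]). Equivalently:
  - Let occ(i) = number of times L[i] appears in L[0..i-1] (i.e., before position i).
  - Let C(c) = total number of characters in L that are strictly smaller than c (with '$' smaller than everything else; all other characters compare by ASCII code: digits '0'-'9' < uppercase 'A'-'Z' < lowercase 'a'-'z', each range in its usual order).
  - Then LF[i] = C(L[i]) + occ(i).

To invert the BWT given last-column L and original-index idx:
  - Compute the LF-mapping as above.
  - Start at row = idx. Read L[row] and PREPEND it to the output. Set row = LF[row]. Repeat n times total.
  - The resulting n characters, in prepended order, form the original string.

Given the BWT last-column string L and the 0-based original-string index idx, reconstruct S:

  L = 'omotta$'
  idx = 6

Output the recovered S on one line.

LF mapping: 3 2 4 5 6 1 0
Walk LF starting at row 6, prepending L[row]:
  step 1: row=6, L[6]='$', prepend. Next row=LF[6]=0
  step 2: row=0, L[0]='o', prepend. Next row=LF[0]=3
  step 3: row=3, L[3]='t', prepend. Next row=LF[3]=5
  step 4: row=5, L[5]='a', prepend. Next row=LF[5]=1
  step 5: row=1, L[1]='m', prepend. Next row=LF[1]=2
  step 6: row=2, L[2]='o', prepend. Next row=LF[2]=4
  step 7: row=4, L[4]='t', prepend. Next row=LF[4]=6
Reversed output: tomato$

Answer: tomato$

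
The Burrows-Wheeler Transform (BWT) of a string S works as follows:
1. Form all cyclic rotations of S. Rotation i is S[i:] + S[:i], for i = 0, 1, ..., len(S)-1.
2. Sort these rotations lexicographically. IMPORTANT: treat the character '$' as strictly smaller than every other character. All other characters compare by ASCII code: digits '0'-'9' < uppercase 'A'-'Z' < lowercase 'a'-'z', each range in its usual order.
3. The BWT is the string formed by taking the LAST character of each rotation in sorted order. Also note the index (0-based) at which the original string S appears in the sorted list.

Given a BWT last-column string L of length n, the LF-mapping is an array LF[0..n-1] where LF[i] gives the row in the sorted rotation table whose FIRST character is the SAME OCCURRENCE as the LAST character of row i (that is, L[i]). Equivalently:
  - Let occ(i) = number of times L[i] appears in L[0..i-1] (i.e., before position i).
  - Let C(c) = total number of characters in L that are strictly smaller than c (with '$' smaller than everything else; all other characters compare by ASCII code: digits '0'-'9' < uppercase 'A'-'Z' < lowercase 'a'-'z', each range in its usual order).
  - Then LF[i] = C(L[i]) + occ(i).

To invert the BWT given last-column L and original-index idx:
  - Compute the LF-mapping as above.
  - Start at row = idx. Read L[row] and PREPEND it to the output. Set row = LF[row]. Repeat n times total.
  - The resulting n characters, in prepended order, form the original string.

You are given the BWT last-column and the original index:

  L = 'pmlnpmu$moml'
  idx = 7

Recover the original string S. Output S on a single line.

LF mapping: 9 3 1 7 10 4 11 0 5 8 6 2
Walk LF starting at row 7, prepending L[row]:
  step 1: row=7, L[7]='$', prepend. Next row=LF[7]=0
  step 2: row=0, L[0]='p', prepend. Next row=LF[0]=9
  step 3: row=9, L[9]='o', prepend. Next row=LF[9]=8
  step 4: row=8, L[8]='m', prepend. Next row=LF[8]=5
  step 5: row=5, L[5]='m', prepend. Next row=LF[5]=4
  step 6: row=4, L[4]='p', prepend. Next row=LF[4]=10
  step 7: row=10, L[10]='m', prepend. Next row=LF[10]=6
  step 8: row=6, L[6]='u', prepend. Next row=LF[6]=11
  step 9: row=11, L[11]='l', prepend. Next row=LF[11]=2
  step 10: row=2, L[2]='l', prepend. Next row=LF[2]=1
  step 11: row=1, L[1]='m', prepend. Next row=LF[1]=3
  step 12: row=3, L[3]='n', prepend. Next row=LF[3]=7
Reversed output: nmllumpmmop$

Answer: nmllumpmmop$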